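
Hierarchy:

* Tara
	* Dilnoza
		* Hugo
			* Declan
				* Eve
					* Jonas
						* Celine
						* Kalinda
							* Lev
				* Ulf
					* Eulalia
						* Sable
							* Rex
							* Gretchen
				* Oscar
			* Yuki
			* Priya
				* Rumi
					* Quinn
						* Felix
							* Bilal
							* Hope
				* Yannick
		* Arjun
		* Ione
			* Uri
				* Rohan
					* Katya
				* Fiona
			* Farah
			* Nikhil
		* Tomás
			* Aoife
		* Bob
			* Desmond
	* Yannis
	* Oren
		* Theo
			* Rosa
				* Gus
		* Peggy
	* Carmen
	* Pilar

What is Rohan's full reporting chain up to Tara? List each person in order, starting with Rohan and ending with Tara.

Rohan -> Uri -> Ione -> Dilnoza -> Tara

Rohan reports to Uri. Uri reports to Ione. Ione reports to Dilnoza. Dilnoza reports to Tara. Tara is at the top.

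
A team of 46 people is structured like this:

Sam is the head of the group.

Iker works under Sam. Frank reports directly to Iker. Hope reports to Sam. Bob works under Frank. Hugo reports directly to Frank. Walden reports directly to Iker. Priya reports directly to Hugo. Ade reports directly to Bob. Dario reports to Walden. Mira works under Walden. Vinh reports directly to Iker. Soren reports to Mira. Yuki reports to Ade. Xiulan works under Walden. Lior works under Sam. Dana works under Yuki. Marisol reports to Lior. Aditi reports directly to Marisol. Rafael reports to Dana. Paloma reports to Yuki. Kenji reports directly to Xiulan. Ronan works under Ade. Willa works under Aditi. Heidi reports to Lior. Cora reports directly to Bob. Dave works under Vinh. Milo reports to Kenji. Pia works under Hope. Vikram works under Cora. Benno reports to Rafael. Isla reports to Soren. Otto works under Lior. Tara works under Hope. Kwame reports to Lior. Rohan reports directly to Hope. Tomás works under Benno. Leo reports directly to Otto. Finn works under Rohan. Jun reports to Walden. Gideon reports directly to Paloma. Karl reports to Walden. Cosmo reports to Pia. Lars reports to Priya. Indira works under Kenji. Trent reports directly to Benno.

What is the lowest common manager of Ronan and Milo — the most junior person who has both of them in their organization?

Iker

Ronan's chain of managers is Ade, Bob, Frank, Iker, Sam. Milo's chain of managers is Kenji, Xiulan, Walden, Iker, Sam. The first manager that appears in both chains is Iker.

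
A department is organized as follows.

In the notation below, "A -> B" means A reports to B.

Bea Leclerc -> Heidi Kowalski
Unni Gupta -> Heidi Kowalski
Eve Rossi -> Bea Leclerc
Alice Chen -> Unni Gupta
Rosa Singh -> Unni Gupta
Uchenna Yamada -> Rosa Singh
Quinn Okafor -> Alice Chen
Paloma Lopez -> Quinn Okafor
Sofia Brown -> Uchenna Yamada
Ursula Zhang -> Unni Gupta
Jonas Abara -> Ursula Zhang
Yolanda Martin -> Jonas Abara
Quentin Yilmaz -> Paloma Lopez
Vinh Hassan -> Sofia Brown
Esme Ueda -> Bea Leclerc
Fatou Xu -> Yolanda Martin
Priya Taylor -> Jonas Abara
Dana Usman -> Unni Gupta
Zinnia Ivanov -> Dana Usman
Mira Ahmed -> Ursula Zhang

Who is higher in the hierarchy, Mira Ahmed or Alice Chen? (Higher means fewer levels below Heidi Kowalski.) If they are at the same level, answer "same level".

Alice Chen

Mira Ahmed is 3 levels below Heidi Kowalski; Alice Chen is 2. Alice Chen is higher.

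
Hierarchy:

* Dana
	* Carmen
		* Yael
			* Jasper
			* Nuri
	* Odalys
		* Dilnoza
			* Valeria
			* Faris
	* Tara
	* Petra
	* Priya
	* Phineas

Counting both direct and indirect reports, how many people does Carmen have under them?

Carmen directly manages Yael. Under Yael: Nuri, Jasper (2). That's 3 in total.

3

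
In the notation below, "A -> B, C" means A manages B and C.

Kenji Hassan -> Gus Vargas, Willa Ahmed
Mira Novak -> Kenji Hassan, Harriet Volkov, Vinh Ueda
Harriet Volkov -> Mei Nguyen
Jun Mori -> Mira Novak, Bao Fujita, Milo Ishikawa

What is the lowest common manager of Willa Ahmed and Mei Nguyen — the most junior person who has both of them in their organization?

Mira Novak

Willa Ahmed's chain of managers is Kenji Hassan, Mira Novak, Jun Mori. Mei Nguyen's chain of managers is Harriet Volkov, Mira Novak, Jun Mori. The first manager that appears in both chains is Mira Novak.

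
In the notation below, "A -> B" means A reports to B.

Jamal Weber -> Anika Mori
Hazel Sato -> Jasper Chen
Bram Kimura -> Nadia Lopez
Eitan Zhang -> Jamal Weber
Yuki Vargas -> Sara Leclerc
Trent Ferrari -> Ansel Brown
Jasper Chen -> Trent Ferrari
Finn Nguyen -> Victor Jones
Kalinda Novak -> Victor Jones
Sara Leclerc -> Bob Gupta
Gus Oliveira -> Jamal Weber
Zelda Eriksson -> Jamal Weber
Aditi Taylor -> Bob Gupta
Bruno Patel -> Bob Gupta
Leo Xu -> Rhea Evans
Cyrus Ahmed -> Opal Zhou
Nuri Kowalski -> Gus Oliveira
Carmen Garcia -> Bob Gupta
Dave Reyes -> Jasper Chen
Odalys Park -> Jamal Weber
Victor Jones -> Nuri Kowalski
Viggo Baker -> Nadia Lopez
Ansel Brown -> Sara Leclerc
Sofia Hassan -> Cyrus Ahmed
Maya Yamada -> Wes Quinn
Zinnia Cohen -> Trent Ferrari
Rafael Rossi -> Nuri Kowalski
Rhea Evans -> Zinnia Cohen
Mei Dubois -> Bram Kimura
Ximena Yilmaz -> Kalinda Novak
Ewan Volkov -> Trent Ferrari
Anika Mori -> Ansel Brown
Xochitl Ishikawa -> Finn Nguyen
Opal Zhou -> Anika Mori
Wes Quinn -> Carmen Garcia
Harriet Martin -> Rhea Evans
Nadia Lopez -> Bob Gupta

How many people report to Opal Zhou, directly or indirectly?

Opal Zhou directly manages Cyrus Ahmed. Under Cyrus Ahmed: Sofia Hassan (1). That's 2 in total.

2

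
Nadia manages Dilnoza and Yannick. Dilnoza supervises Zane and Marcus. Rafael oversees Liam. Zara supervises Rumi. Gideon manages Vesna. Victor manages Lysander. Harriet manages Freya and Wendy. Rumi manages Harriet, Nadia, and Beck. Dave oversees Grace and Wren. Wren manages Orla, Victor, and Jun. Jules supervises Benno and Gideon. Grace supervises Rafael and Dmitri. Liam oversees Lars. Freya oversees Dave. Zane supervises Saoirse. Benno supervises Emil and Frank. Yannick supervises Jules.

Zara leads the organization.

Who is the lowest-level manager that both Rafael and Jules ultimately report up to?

Rumi

Rafael's chain of managers is Grace, Dave, Freya, Harriet, Rumi, Zara. Jules's chain of managers is Yannick, Nadia, Rumi, Zara. The first manager that appears in both chains is Rumi.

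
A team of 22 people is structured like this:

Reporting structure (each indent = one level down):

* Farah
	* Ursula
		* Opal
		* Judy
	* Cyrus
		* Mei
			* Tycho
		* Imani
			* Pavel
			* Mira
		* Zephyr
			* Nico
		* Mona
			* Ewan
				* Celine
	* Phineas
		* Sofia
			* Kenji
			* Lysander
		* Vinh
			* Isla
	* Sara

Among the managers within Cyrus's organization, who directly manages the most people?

Cyrus

Direct-report counts within Cyrus's organization: Cyrus has 4; Mona has 1; Ewan has 1; Zephyr has 1; Imani has 2; Mei has 1. The largest is 4, held by Cyrus.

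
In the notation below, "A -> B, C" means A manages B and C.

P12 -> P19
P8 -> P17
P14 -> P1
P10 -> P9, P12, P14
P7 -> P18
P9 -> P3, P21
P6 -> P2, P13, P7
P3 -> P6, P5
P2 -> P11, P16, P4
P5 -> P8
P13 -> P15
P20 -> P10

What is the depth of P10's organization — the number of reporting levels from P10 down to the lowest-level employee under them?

The longest chain under P10 runs P10 → P9 → P3 → P5 → P8 → P17, which is 5 levels below P10.

5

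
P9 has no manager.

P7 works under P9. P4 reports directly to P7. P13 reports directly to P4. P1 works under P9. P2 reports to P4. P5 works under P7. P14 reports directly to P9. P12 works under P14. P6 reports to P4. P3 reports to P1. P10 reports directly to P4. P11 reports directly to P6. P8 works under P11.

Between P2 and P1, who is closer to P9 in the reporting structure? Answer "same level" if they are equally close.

P1

P2 is 3 levels below P9; P1 is 1. P1 is higher.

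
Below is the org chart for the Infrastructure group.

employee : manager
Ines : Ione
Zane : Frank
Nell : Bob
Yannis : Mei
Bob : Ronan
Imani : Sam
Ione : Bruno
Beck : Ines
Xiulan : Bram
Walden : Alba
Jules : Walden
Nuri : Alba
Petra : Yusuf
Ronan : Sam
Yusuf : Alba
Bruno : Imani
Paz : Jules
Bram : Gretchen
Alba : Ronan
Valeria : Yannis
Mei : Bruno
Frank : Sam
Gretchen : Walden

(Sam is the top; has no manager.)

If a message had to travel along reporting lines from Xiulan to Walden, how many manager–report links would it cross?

3

Xiulan is in Walden's organization: the chain from Xiulan up to Walden is Xiulan → Bram → Gretchen → Walden, which is 3 links.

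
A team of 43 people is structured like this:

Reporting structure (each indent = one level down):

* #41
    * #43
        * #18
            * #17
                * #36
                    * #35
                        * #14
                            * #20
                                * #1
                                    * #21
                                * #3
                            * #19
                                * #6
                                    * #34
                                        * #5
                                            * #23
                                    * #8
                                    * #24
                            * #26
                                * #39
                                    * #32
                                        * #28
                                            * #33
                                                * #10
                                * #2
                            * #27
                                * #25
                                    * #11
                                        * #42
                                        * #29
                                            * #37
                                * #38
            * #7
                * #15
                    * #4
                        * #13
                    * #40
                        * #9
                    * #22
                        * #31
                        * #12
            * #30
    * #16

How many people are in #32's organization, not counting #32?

#32 directly manages #28. Under #28: #33, #10 (2). That's 3 in total.

3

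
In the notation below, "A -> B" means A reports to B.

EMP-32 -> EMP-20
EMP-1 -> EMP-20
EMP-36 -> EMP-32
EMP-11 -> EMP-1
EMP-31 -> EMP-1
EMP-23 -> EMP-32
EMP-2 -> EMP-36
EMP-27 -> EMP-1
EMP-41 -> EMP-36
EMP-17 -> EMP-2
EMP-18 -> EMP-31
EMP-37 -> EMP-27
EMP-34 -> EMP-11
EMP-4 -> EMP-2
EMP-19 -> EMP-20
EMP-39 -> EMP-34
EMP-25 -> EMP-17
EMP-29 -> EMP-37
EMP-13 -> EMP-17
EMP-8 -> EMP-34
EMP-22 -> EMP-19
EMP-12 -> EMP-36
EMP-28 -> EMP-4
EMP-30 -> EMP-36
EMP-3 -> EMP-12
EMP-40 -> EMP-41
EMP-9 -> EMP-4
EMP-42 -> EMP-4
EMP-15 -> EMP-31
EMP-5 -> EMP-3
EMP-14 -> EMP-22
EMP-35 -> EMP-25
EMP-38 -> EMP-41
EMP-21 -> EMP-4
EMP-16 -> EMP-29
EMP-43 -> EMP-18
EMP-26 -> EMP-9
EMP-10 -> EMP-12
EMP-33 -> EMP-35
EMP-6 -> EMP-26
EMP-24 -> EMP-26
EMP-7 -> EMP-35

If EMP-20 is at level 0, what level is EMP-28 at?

Chain from EMP-28 up to EMP-20: EMP-28 → EMP-4 → EMP-2 → EMP-36 → EMP-32 → EMP-20. That is 5 steps up, so EMP-28 is 5 levels below EMP-20.

5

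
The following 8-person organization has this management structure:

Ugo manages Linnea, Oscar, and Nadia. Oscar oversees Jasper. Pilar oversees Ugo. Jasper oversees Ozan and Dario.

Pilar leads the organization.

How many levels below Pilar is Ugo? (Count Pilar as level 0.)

1

Chain from Ugo up to Pilar: Ugo → Pilar. That is 1 step up, so Ugo is 1 level below Pilar.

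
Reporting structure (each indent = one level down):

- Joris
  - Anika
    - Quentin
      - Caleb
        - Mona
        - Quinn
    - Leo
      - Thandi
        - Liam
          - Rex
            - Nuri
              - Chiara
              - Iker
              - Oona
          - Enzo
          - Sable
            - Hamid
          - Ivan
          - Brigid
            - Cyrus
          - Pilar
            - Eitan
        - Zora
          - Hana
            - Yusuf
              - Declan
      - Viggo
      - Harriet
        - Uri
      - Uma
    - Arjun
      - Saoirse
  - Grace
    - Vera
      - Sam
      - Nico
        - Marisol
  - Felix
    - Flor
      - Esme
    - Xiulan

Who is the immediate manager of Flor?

Flor reports directly to Felix.

Felix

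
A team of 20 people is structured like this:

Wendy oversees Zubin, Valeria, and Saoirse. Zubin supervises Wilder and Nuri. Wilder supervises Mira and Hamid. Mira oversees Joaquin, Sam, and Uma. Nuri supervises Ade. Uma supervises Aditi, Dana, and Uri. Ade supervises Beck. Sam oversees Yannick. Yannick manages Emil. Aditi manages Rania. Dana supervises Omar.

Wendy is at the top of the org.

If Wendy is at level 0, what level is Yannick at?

Chain from Yannick up to Wendy: Yannick → Sam → Mira → Wilder → Zubin → Wendy. That is 5 steps up, so Yannick is 5 levels below Wendy.

5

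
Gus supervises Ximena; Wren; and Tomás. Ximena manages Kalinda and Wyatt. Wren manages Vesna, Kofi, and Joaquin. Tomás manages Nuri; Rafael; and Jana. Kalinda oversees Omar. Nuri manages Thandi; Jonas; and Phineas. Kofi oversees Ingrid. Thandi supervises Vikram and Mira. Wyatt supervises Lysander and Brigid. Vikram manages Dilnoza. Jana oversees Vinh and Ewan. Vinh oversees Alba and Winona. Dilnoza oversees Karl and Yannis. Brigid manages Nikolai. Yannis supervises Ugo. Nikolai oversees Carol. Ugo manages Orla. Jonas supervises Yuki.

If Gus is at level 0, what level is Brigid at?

Chain from Brigid up to Gus: Brigid → Wyatt → Ximena → Gus. That is 3 steps up, so Brigid is 3 levels below Gus.

3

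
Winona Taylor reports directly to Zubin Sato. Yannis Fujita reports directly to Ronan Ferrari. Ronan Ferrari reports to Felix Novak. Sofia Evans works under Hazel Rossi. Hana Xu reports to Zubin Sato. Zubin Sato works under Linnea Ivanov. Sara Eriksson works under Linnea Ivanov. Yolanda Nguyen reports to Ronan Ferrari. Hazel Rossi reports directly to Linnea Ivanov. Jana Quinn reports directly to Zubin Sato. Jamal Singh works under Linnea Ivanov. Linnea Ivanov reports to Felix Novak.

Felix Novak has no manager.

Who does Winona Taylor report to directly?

Zubin Sato

Winona Taylor reports directly to Zubin Sato.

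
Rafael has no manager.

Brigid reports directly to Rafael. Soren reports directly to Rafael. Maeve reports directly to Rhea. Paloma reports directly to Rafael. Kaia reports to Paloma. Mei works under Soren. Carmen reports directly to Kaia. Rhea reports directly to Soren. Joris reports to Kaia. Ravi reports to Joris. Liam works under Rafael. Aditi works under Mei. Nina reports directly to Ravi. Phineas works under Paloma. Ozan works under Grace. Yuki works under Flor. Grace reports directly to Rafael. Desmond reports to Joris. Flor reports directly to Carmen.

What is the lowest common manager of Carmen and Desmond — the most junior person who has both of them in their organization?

Kaia

Carmen's chain of managers is Kaia, Paloma, Rafael. Desmond's chain of managers is Joris, Kaia, Paloma, Rafael. The first manager that appears in both chains is Kaia.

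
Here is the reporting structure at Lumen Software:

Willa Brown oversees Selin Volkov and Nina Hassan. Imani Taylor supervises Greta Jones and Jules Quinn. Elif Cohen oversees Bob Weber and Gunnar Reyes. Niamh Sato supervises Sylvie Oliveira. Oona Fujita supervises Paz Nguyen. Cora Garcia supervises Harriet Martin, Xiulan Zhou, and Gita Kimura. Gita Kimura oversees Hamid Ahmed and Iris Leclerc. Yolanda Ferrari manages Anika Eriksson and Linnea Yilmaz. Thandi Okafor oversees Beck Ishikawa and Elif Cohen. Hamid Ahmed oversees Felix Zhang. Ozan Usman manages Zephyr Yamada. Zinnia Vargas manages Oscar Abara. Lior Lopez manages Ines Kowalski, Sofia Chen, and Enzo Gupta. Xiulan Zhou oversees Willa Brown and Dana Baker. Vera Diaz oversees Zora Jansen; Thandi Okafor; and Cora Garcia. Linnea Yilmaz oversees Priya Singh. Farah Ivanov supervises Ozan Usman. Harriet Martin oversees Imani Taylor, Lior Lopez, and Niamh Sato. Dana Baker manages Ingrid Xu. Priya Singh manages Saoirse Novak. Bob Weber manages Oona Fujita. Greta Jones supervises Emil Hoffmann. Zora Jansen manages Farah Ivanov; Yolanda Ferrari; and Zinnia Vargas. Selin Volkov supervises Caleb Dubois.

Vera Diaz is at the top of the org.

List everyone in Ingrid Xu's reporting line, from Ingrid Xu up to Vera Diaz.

Ingrid Xu reports to Dana Baker. Dana Baker reports to Xiulan Zhou. Xiulan Zhou reports to Cora Garcia. Cora Garcia reports to Vera Diaz. Vera Diaz is at the top.

Ingrid Xu -> Dana Baker -> Xiulan Zhou -> Cora Garcia -> Vera Diaz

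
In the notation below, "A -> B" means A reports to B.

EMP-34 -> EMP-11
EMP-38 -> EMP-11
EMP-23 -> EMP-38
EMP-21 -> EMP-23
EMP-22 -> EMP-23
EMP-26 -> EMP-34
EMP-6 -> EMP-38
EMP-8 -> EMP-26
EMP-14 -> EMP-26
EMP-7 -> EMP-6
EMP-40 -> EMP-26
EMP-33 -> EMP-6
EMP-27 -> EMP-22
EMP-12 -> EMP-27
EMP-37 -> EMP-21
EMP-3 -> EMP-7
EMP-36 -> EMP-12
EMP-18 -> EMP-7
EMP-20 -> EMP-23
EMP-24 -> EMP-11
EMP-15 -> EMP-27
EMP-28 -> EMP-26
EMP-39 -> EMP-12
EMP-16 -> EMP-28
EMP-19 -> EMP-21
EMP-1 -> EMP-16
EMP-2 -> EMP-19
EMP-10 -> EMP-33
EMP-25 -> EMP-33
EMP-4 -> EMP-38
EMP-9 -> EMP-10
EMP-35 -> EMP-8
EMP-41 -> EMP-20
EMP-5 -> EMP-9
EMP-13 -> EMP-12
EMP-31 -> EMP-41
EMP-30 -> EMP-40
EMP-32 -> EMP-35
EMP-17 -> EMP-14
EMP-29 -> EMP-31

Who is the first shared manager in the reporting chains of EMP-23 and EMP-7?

EMP-23's chain of managers is EMP-38, EMP-11. EMP-7's chain of managers is EMP-6, EMP-38, EMP-11. The first manager that appears in both chains is EMP-38.

EMP-38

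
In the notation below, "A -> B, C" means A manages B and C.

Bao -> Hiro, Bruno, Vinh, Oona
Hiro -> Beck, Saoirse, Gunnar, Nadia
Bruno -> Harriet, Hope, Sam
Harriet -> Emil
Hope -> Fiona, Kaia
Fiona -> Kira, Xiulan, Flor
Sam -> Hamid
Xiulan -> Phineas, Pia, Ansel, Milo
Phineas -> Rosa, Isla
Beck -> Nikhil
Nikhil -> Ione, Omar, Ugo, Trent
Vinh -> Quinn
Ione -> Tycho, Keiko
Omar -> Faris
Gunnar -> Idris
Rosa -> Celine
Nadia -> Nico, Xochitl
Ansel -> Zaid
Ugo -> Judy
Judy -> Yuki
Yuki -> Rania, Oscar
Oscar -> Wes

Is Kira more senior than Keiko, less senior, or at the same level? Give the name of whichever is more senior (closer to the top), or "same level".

Kira

Kira is 4 levels below Bao; Keiko is 5. Kira is higher.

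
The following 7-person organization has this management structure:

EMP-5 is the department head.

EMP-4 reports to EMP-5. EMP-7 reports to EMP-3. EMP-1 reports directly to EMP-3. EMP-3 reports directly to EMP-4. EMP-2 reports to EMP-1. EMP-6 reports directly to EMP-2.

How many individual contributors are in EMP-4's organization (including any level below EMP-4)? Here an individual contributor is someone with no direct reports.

The people in EMP-4's organization with no one reporting to them are EMP-7, EMP-6. That is 2.

2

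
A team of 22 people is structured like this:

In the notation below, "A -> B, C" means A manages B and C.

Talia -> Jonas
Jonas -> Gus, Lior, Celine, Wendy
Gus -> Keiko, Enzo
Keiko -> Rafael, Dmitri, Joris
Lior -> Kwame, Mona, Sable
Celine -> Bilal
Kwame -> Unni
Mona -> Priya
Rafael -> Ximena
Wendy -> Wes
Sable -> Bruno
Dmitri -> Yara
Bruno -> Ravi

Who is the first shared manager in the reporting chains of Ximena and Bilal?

Ximena's chain of managers is Rafael, Keiko, Gus, Jonas, Talia. Bilal's chain of managers is Celine, Jonas, Talia. The first manager that appears in both chains is Jonas.

Jonas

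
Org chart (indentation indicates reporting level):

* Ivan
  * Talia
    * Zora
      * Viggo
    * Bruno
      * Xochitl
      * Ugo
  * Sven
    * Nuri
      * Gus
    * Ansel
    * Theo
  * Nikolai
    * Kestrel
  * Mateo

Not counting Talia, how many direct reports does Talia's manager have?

3

Talia reports to Ivan. Ivan's other direct reports are Sven, Nikolai, Mateo — 3 peers.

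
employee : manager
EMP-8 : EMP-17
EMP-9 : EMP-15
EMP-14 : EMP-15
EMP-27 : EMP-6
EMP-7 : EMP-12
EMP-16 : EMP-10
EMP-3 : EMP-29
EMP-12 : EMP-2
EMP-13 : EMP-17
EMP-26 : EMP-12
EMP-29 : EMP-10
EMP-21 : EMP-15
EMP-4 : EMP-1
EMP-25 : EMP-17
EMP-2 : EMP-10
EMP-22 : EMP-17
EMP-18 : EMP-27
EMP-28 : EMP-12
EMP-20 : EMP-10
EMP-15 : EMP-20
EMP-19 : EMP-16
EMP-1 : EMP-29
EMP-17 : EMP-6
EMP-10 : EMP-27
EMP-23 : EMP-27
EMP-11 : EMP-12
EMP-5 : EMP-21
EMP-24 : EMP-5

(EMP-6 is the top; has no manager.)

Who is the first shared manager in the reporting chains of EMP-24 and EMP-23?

EMP-24's chain of managers is EMP-5, EMP-21, EMP-15, EMP-20, EMP-10, EMP-27, EMP-6. EMP-23's chain of managers is EMP-27, EMP-6. The first manager that appears in both chains is EMP-27.

EMP-27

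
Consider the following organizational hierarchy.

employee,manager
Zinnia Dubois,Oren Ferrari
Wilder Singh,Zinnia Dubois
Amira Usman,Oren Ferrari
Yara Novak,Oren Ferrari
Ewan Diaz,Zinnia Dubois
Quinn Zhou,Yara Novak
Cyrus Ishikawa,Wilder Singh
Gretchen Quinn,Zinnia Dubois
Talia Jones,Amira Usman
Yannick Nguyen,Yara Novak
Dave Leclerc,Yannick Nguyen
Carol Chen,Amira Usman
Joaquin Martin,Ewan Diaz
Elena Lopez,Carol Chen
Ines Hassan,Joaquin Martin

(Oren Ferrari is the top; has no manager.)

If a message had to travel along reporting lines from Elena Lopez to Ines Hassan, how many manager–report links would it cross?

Elena Lopez is 3 levels below Oren Ferrari, and Ines Hassan is 4 levels below Oren Ferrari (their lowest common manager). The shortest path runs up from Elena Lopez to Oren Ferrari and back down to Ines Hassan: 3 + 4 = 7 links.

7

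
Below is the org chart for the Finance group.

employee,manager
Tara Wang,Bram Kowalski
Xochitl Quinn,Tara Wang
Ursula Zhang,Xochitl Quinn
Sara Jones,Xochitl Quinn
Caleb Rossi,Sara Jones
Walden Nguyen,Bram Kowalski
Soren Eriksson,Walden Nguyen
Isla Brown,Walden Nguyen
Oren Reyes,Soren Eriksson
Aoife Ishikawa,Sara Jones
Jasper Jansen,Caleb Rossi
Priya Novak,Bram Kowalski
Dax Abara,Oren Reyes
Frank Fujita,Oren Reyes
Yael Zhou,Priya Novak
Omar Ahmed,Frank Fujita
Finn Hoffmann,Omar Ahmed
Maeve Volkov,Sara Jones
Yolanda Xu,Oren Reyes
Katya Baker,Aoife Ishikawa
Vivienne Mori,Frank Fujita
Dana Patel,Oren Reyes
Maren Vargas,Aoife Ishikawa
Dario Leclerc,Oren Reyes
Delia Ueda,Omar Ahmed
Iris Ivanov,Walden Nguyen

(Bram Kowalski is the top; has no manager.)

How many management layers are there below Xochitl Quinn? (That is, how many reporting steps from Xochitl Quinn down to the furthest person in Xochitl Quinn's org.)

3

The longest chain under Xochitl Quinn runs Xochitl Quinn → Sara Jones → Aoife Ishikawa → Maren Vargas, which is 3 levels below Xochitl Quinn.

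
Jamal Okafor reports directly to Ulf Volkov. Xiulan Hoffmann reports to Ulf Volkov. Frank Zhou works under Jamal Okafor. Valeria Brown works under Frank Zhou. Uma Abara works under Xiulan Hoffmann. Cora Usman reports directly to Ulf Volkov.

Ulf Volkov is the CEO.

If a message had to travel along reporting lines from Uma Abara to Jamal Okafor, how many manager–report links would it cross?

3

Uma Abara is 2 levels below Ulf Volkov, and Jamal Okafor is 1 level below Ulf Volkov (their lowest common manager). The shortest path runs up from Uma Abara to Ulf Volkov and back down to Jamal Okafor: 2 + 1 = 3 links.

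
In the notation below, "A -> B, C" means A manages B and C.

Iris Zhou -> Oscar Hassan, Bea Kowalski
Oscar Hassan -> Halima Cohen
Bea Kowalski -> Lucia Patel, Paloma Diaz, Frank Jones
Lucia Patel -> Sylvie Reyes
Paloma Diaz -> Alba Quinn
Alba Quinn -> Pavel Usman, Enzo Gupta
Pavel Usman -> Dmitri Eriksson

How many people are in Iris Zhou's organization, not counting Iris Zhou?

Iris Zhou directly manages Oscar Hassan, Bea Kowalski. Under Oscar Hassan: Halima Cohen (1). Under Bea Kowalski: Frank Jones, Paloma Diaz, Alba Quinn, Enzo Gupta, Pavel Usman, Dmitri Eriksson, Lucia Patel, Sylvie Reyes (8). So Iris Zhou's organization is 2 direct reports plus everyone under them: 2 + 9 = 11.

11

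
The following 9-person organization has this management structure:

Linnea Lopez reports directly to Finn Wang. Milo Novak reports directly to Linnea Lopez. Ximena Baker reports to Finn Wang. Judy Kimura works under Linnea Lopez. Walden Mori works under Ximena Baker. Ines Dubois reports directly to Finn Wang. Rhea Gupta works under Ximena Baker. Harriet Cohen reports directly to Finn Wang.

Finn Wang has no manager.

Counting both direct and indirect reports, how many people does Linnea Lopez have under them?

Linnea Lopez directly manages Milo Novak, Judy Kimura. Milo Novak has no reports. Judy Kimura has no reports. So Linnea Lopez's organization is 2 direct reports plus everyone under them: 1 + 1 = 2.

2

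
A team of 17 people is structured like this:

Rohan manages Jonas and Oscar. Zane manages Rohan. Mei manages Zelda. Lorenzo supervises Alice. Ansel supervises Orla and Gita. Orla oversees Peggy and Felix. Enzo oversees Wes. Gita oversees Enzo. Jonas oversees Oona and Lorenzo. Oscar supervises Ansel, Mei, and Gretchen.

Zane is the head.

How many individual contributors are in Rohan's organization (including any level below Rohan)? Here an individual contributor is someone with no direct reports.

7

The people in Rohan's organization with no one reporting to them are Gretchen, Zelda, Wes, Felix, Peggy, Oona, Alice. That is 7.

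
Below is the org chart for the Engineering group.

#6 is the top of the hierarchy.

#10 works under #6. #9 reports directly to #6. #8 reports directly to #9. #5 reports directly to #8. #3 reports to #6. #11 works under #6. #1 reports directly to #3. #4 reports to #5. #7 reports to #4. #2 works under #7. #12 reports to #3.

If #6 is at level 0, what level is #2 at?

6

Chain from #2 up to #6: #2 → #7 → #4 → #5 → #8 → #9 → #6. That is 6 steps up, so #2 is 6 levels below #6.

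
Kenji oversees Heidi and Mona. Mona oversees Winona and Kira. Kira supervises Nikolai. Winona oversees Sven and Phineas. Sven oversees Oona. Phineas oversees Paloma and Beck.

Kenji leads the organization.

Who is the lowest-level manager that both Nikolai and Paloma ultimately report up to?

Nikolai's chain of managers is Kira, Mona, Kenji. Paloma's chain of managers is Phineas, Winona, Mona, Kenji. The first manager that appears in both chains is Mona.

Mona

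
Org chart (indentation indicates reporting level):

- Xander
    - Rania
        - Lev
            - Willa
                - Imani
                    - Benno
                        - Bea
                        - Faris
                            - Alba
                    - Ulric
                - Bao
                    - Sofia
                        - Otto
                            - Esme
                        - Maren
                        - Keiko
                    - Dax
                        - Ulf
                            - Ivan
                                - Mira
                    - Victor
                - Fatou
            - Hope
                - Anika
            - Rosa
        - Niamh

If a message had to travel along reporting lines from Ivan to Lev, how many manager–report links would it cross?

5

Ivan is in Lev's organization: the chain from Ivan up to Lev is Ivan → Ulf → Dax → Bao → Willa → Lev, which is 5 links.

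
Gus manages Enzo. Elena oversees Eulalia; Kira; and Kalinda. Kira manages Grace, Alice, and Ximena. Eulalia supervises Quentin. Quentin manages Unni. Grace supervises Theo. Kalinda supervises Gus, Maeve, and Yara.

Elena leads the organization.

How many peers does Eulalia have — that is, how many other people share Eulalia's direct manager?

2

Eulalia reports to Elena. Elena's other direct reports are Kira, Kalinda — 2 peers.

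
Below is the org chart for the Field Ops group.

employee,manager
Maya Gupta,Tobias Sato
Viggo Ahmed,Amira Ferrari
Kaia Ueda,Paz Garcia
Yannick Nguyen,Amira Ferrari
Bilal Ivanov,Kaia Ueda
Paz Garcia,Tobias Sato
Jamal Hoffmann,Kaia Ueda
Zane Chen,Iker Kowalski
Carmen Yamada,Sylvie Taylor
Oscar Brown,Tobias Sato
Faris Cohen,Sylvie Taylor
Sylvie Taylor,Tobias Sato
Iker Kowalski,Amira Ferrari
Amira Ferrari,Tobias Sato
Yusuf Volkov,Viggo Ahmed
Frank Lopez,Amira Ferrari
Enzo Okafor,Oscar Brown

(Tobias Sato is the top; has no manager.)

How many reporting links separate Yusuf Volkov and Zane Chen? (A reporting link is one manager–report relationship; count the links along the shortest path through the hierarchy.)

Yusuf Volkov is 2 levels below Amira Ferrari, and Zane Chen is 2 levels below Amira Ferrari (their lowest common manager). The shortest path runs up from Yusuf Volkov to Amira Ferrari and back down to Zane Chen: 2 + 2 = 4 links.

4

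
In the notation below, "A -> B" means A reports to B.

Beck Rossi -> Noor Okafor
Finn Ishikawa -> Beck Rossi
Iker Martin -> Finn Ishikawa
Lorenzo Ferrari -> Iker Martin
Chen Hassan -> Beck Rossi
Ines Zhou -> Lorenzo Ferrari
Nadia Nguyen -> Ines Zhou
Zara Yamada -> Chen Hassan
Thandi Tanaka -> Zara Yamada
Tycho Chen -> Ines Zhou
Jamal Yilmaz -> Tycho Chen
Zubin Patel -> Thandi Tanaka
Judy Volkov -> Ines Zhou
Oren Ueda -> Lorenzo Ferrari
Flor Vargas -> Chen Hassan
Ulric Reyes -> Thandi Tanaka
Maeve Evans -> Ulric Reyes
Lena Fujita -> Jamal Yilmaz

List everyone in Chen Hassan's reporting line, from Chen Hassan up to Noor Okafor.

Chen Hassan -> Beck Rossi -> Noor Okafor

Chen Hassan reports to Beck Rossi. Beck Rossi reports to Noor Okafor. Noor Okafor is at the top.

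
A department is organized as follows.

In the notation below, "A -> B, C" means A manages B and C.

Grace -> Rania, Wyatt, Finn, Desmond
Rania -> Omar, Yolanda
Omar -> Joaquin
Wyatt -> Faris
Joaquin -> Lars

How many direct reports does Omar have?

1

Omar directly manages Joaquin. That is 1 direct report.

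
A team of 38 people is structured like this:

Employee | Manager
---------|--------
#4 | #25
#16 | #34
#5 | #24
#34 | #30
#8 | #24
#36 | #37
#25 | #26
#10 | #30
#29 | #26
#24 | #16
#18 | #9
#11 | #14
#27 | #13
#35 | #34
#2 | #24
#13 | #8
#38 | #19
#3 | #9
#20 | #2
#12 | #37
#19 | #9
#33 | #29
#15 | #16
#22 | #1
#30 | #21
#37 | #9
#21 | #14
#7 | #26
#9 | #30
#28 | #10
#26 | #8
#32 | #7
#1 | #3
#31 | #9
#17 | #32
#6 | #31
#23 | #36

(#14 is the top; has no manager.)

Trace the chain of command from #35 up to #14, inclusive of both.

#35 -> #34 -> #30 -> #21 -> #14

#35 reports to #34. #34 reports to #30. #30 reports to #21. #21 reports to #14. #14 is at the top.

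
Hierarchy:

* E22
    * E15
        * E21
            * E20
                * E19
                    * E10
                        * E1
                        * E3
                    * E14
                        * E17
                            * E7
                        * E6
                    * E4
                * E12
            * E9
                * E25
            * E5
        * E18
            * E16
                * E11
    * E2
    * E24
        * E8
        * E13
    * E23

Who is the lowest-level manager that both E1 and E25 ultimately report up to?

E21

E1's chain of managers is E10, E19, E20, E21, E15, E22. E25's chain of managers is E9, E21, E15, E22. The first manager that appears in both chains is E21.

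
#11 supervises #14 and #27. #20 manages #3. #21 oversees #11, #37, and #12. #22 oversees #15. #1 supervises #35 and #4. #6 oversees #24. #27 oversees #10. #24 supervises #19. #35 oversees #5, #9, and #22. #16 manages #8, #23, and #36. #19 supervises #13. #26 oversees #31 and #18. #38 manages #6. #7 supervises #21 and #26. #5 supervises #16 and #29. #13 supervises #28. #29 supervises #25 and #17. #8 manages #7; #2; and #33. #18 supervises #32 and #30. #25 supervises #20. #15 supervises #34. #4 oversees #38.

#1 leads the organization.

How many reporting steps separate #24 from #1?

Chain from #24 up to #1: #24 → #6 → #38 → #4 → #1. That is 4 steps up, so #24 is 4 levels below #1.

4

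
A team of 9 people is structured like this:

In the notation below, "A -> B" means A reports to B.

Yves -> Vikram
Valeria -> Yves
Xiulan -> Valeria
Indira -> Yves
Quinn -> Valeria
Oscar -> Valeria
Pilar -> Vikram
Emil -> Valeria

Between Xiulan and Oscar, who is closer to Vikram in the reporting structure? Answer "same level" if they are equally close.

Both Xiulan and Oscar are 3 levels below Vikram.

same level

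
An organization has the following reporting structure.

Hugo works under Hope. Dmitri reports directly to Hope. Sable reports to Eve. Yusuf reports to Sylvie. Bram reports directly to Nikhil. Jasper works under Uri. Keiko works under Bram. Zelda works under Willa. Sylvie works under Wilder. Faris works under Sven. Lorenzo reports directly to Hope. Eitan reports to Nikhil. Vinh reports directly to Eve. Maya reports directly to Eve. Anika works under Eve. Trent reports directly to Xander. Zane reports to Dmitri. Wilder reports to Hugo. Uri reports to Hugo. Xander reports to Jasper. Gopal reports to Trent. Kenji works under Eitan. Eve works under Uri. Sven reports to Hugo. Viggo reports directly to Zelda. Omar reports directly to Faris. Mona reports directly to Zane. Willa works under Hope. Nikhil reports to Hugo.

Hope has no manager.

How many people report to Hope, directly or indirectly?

29

Hope directly manages Hugo, Dmitri, Willa, Lorenzo. Under Hugo: Nikhil, Eitan, Kenji, Bram, Keiko, Wilder, Sylvie, Yusuf, Uri, Jasper, Xander, Trent, Gopal, Eve, Vinh, Sable, Anika, Maya, Sven, Faris, Omar (21). Under Dmitri: Zane, Mona (2). Under Willa: Zelda, Viggo (2). Lorenzo has no reports. So Hope's organization is 4 direct reports plus everyone under them: 22 + 3 + 3 + 1 = 29.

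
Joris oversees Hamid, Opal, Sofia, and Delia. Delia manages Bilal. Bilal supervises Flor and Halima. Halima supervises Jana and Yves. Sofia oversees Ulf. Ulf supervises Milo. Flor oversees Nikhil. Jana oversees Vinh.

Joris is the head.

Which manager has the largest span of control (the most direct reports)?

Direct-report counts: Joris has 4; Sofia has 1; Ulf has 1; Delia has 1; Bilal has 2; Flor has 1; Halima has 2; Jana has 1. The largest is 4, held by Joris.

Joris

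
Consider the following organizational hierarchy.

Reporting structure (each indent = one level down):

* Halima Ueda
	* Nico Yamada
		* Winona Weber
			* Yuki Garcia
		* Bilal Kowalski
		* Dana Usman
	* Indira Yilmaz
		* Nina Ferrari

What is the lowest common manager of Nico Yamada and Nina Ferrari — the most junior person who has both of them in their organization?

Nico Yamada's chain of managers is Halima Ueda. Nina Ferrari's chain of managers is Indira Yilmaz, Halima Ueda. The first manager that appears in both chains is Halima Ueda.

Halima Ueda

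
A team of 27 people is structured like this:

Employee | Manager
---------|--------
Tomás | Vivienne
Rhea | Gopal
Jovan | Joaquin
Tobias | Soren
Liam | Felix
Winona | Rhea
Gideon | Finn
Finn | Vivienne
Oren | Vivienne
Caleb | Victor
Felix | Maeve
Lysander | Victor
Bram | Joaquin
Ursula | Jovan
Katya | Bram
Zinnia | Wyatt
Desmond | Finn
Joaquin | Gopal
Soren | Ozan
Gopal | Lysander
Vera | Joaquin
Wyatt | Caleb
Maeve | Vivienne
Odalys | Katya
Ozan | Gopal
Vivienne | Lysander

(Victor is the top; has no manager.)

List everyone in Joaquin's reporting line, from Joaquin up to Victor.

Joaquin reports to Gopal. Gopal reports to Lysander. Lysander reports to Victor. Victor is at the top.

Joaquin -> Gopal -> Lysander -> Victor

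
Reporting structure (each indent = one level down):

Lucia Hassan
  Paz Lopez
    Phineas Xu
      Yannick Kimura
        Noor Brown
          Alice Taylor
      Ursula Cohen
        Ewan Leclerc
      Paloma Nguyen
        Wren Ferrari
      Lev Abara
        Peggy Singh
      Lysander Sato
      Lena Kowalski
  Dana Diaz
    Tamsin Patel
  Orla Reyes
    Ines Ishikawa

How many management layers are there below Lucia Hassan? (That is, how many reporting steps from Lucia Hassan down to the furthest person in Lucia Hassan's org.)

The longest chain under Lucia Hassan runs Lucia Hassan → Paz Lopez → Phineas Xu → Yannick Kimura → Noor Brown → Alice Taylor, which is 5 levels below Lucia Hassan.

5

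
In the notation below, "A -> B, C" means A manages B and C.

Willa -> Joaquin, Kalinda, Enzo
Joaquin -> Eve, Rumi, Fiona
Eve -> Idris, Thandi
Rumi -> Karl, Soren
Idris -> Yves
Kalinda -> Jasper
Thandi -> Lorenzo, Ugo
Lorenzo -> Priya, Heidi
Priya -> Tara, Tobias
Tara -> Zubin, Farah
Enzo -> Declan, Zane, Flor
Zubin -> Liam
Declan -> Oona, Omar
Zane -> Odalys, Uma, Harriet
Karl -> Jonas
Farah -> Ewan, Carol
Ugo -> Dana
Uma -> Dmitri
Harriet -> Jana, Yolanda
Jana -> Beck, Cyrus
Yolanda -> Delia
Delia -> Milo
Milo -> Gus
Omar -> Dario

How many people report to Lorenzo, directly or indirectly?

9

Lorenzo directly manages Priya, Heidi. Under Priya: Tobias, Tara, Farah, Carol, Ewan, Zubin, Liam (7). Heidi has no reports. So Lorenzo's organization is 2 direct reports plus everyone under them: 8 + 1 = 9.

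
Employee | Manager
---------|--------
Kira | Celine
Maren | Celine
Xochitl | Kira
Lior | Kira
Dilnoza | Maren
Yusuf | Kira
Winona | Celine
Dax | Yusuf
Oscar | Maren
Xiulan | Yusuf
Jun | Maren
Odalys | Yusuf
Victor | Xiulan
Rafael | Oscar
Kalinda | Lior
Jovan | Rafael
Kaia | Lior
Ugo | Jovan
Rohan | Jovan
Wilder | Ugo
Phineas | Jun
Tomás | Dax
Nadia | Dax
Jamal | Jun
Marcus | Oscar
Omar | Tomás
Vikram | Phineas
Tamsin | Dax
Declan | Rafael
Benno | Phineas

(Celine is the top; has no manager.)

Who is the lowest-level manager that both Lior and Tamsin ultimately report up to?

Kira

Lior's chain of managers is Kira, Celine. Tamsin's chain of managers is Dax, Yusuf, Kira, Celine. The first manager that appears in both chains is Kira.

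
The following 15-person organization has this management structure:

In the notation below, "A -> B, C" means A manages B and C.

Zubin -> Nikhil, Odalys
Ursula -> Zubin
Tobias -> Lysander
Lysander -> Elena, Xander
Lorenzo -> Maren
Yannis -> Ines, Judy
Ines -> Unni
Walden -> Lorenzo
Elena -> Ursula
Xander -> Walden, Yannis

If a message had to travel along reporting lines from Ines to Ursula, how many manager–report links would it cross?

5

Ines is 3 levels below Lysander, and Ursula is 2 levels below Lysander (their lowest common manager). The shortest path runs up from Ines to Lysander and back down to Ursula: 3 + 2 = 5 links.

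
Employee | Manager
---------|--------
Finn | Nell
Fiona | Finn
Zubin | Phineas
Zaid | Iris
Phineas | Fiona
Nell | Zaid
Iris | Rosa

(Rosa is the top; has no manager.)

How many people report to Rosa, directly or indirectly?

7

Rosa directly manages Iris. Under Iris: Zaid, Nell, Finn, Fiona, Phineas, Zubin (6). That's 7 in total.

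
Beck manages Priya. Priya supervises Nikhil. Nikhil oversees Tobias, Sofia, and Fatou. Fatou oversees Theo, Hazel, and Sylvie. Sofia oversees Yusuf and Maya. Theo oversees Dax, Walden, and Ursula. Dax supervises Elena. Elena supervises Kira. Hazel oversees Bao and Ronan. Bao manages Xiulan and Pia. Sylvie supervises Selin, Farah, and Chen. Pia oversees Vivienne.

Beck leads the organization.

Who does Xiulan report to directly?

Bao

Xiulan reports directly to Bao.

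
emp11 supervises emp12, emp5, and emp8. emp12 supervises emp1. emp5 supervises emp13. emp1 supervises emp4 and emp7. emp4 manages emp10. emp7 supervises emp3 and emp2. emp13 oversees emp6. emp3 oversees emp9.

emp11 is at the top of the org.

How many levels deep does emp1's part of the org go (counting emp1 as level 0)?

3

The longest chain under emp1 runs emp1 → emp7 → emp3 → emp9, which is 3 levels below emp1.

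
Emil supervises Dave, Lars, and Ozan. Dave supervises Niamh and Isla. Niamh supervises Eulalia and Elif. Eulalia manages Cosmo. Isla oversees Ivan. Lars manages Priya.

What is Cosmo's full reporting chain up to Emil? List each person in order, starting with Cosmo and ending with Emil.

Cosmo -> Eulalia -> Niamh -> Dave -> Emil

Cosmo reports to Eulalia. Eulalia reports to Niamh. Niamh reports to Dave. Dave reports to Emil. Emil is at the top.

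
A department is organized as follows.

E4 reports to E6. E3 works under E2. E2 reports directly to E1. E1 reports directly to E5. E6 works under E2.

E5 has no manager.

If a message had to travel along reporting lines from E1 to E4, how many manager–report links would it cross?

3

E4 is in E1's organization: the chain from E4 up to E1 is E4 → E6 → E2 → E1, which is 3 links.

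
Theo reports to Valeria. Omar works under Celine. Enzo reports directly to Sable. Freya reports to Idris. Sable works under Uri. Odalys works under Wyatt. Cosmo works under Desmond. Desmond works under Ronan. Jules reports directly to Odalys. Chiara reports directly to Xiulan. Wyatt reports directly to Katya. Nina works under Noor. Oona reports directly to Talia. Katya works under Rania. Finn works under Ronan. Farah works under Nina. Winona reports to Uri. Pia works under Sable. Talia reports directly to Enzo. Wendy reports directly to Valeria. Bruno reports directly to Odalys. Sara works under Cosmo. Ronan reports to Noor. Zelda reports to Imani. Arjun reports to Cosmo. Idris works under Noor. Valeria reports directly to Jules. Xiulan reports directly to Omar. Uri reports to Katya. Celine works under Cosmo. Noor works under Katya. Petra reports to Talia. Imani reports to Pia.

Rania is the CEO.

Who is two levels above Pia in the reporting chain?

Pia reports to Sable, and Sable reports to Uri. So Pia's skip-level manager is Uri.

Uri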